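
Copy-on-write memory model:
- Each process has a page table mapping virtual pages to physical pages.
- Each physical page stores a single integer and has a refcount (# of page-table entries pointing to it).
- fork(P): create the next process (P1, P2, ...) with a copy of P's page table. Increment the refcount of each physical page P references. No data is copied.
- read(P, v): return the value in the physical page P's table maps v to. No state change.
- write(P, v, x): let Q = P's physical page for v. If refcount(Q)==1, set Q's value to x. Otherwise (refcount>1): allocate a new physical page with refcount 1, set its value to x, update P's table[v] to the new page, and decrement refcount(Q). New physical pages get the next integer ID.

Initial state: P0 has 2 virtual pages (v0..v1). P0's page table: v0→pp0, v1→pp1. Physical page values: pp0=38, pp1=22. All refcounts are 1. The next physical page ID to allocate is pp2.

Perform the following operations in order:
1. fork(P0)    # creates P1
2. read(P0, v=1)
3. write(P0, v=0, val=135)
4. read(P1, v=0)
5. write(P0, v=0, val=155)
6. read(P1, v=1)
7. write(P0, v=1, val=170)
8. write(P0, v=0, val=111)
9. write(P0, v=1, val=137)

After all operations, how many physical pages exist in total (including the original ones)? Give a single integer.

Op 1: fork(P0) -> P1. 2 ppages; refcounts: pp0:2 pp1:2
Op 2: read(P0, v1) -> 22. No state change.
Op 3: write(P0, v0, 135). refcount(pp0)=2>1 -> COPY to pp2. 3 ppages; refcounts: pp0:1 pp1:2 pp2:1
Op 4: read(P1, v0) -> 38. No state change.
Op 5: write(P0, v0, 155). refcount(pp2)=1 -> write in place. 3 ppages; refcounts: pp0:1 pp1:2 pp2:1
Op 6: read(P1, v1) -> 22. No state change.
Op 7: write(P0, v1, 170). refcount(pp1)=2>1 -> COPY to pp3. 4 ppages; refcounts: pp0:1 pp1:1 pp2:1 pp3:1
Op 8: write(P0, v0, 111). refcount(pp2)=1 -> write in place. 4 ppages; refcounts: pp0:1 pp1:1 pp2:1 pp3:1
Op 9: write(P0, v1, 137). refcount(pp3)=1 -> write in place. 4 ppages; refcounts: pp0:1 pp1:1 pp2:1 pp3:1

Answer: 4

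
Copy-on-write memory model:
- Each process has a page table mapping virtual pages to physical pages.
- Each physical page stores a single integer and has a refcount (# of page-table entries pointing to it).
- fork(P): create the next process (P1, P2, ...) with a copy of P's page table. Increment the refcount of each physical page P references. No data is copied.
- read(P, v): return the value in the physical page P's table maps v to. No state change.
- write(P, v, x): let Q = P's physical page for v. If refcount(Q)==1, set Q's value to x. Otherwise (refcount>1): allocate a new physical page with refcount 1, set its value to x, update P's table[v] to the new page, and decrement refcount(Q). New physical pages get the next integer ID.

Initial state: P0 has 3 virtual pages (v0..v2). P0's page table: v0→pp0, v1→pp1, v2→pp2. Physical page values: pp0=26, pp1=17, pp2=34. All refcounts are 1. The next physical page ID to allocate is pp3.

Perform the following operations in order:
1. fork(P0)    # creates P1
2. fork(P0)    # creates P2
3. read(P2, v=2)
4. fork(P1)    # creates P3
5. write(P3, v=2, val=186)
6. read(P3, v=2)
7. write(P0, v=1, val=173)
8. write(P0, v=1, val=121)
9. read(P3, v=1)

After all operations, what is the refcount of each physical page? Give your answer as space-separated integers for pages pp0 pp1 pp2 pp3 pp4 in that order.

Op 1: fork(P0) -> P1. 3 ppages; refcounts: pp0:2 pp1:2 pp2:2
Op 2: fork(P0) -> P2. 3 ppages; refcounts: pp0:3 pp1:3 pp2:3
Op 3: read(P2, v2) -> 34. No state change.
Op 4: fork(P1) -> P3. 3 ppages; refcounts: pp0:4 pp1:4 pp2:4
Op 5: write(P3, v2, 186). refcount(pp2)=4>1 -> COPY to pp3. 4 ppages; refcounts: pp0:4 pp1:4 pp2:3 pp3:1
Op 6: read(P3, v2) -> 186. No state change.
Op 7: write(P0, v1, 173). refcount(pp1)=4>1 -> COPY to pp4. 5 ppages; refcounts: pp0:4 pp1:3 pp2:3 pp3:1 pp4:1
Op 8: write(P0, v1, 121). refcount(pp4)=1 -> write in place. 5 ppages; refcounts: pp0:4 pp1:3 pp2:3 pp3:1 pp4:1
Op 9: read(P3, v1) -> 17. No state change.

Answer: 4 3 3 1 1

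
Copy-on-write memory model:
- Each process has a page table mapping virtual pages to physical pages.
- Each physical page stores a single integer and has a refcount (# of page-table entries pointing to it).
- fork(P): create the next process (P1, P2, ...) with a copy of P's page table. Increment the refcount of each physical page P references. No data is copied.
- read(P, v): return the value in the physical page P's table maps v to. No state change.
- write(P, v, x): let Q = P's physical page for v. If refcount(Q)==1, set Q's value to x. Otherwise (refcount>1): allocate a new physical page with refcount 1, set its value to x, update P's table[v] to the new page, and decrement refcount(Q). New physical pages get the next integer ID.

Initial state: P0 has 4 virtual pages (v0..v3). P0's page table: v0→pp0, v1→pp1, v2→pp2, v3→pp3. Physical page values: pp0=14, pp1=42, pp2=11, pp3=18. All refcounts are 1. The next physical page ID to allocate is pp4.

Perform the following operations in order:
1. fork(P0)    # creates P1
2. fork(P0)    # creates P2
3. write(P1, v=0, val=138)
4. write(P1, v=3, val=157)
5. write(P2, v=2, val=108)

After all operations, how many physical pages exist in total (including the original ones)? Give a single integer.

Answer: 7

Derivation:
Op 1: fork(P0) -> P1. 4 ppages; refcounts: pp0:2 pp1:2 pp2:2 pp3:2
Op 2: fork(P0) -> P2. 4 ppages; refcounts: pp0:3 pp1:3 pp2:3 pp3:3
Op 3: write(P1, v0, 138). refcount(pp0)=3>1 -> COPY to pp4. 5 ppages; refcounts: pp0:2 pp1:3 pp2:3 pp3:3 pp4:1
Op 4: write(P1, v3, 157). refcount(pp3)=3>1 -> COPY to pp5. 6 ppages; refcounts: pp0:2 pp1:3 pp2:3 pp3:2 pp4:1 pp5:1
Op 5: write(P2, v2, 108). refcount(pp2)=3>1 -> COPY to pp6. 7 ppages; refcounts: pp0:2 pp1:3 pp2:2 pp3:2 pp4:1 pp5:1 pp6:1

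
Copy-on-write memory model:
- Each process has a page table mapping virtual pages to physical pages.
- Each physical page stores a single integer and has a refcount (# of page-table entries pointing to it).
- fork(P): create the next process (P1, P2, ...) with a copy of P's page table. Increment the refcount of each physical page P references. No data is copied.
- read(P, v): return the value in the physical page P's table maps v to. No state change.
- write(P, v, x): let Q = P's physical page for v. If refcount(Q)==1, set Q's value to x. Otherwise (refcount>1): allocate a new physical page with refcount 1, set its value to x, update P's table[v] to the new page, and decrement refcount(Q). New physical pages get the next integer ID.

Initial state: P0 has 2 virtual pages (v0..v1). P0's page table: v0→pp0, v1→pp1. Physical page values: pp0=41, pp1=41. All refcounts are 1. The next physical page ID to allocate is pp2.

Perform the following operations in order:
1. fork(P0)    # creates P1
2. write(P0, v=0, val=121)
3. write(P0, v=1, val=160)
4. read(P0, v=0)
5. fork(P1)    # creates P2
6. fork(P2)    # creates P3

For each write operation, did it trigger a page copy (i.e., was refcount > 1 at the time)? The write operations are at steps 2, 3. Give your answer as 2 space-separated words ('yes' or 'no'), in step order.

Op 1: fork(P0) -> P1. 2 ppages; refcounts: pp0:2 pp1:2
Op 2: write(P0, v0, 121). refcount(pp0)=2>1 -> COPY to pp2. 3 ppages; refcounts: pp0:1 pp1:2 pp2:1
Op 3: write(P0, v1, 160). refcount(pp1)=2>1 -> COPY to pp3. 4 ppages; refcounts: pp0:1 pp1:1 pp2:1 pp3:1
Op 4: read(P0, v0) -> 121. No state change.
Op 5: fork(P1) -> P2. 4 ppages; refcounts: pp0:2 pp1:2 pp2:1 pp3:1
Op 6: fork(P2) -> P3. 4 ppages; refcounts: pp0:3 pp1:3 pp2:1 pp3:1

yes yes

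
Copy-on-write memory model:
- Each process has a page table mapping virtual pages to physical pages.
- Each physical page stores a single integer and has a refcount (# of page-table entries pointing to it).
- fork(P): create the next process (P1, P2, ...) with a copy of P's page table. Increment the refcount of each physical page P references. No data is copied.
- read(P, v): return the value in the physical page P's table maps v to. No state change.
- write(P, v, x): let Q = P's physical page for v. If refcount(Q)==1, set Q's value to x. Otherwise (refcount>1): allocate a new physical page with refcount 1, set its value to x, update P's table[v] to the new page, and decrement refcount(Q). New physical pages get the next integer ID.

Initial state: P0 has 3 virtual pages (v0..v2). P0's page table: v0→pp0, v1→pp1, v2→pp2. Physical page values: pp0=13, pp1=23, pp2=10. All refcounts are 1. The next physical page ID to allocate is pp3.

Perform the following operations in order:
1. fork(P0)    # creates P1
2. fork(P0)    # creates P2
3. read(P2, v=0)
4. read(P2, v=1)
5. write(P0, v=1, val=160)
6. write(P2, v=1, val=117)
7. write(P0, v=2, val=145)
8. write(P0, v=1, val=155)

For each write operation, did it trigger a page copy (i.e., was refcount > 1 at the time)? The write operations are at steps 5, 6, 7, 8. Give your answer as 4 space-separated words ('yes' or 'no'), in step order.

Op 1: fork(P0) -> P1. 3 ppages; refcounts: pp0:2 pp1:2 pp2:2
Op 2: fork(P0) -> P2. 3 ppages; refcounts: pp0:3 pp1:3 pp2:3
Op 3: read(P2, v0) -> 13. No state change.
Op 4: read(P2, v1) -> 23. No state change.
Op 5: write(P0, v1, 160). refcount(pp1)=3>1 -> COPY to pp3. 4 ppages; refcounts: pp0:3 pp1:2 pp2:3 pp3:1
Op 6: write(P2, v1, 117). refcount(pp1)=2>1 -> COPY to pp4. 5 ppages; refcounts: pp0:3 pp1:1 pp2:3 pp3:1 pp4:1
Op 7: write(P0, v2, 145). refcount(pp2)=3>1 -> COPY to pp5. 6 ppages; refcounts: pp0:3 pp1:1 pp2:2 pp3:1 pp4:1 pp5:1
Op 8: write(P0, v1, 155). refcount(pp3)=1 -> write in place. 6 ppages; refcounts: pp0:3 pp1:1 pp2:2 pp3:1 pp4:1 pp5:1

yes yes yes no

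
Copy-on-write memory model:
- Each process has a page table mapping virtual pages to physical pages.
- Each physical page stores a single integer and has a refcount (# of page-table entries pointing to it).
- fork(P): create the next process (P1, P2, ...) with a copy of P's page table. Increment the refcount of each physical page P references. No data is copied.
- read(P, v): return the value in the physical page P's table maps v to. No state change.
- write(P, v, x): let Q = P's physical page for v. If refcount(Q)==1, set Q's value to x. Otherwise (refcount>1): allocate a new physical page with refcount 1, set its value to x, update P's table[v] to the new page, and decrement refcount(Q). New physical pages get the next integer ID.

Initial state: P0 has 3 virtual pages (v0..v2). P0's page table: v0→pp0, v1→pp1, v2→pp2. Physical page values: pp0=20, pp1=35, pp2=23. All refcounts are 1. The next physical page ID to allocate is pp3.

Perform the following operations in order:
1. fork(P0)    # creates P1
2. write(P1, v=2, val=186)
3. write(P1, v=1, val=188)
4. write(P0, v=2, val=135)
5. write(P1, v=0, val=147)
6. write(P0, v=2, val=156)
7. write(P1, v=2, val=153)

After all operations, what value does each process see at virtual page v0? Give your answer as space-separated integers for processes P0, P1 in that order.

Op 1: fork(P0) -> P1. 3 ppages; refcounts: pp0:2 pp1:2 pp2:2
Op 2: write(P1, v2, 186). refcount(pp2)=2>1 -> COPY to pp3. 4 ppages; refcounts: pp0:2 pp1:2 pp2:1 pp3:1
Op 3: write(P1, v1, 188). refcount(pp1)=2>1 -> COPY to pp4. 5 ppages; refcounts: pp0:2 pp1:1 pp2:1 pp3:1 pp4:1
Op 4: write(P0, v2, 135). refcount(pp2)=1 -> write in place. 5 ppages; refcounts: pp0:2 pp1:1 pp2:1 pp3:1 pp4:1
Op 5: write(P1, v0, 147). refcount(pp0)=2>1 -> COPY to pp5. 6 ppages; refcounts: pp0:1 pp1:1 pp2:1 pp3:1 pp4:1 pp5:1
Op 6: write(P0, v2, 156). refcount(pp2)=1 -> write in place. 6 ppages; refcounts: pp0:1 pp1:1 pp2:1 pp3:1 pp4:1 pp5:1
Op 7: write(P1, v2, 153). refcount(pp3)=1 -> write in place. 6 ppages; refcounts: pp0:1 pp1:1 pp2:1 pp3:1 pp4:1 pp5:1
P0: v0 -> pp0 = 20
P1: v0 -> pp5 = 147

Answer: 20 147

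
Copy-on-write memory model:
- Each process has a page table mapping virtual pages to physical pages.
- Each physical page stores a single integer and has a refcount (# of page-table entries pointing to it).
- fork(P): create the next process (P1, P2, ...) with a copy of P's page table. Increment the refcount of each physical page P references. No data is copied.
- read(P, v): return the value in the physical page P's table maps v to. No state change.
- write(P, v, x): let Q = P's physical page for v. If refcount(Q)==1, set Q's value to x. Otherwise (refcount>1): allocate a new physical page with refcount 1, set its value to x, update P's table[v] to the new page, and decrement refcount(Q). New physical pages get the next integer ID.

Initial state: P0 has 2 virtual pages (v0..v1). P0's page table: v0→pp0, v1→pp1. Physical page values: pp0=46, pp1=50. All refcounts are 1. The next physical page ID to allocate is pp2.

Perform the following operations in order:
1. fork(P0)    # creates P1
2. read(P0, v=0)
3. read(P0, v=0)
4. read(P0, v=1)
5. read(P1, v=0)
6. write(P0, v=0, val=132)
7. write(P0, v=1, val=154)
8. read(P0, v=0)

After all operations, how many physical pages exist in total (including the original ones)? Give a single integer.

Op 1: fork(P0) -> P1. 2 ppages; refcounts: pp0:2 pp1:2
Op 2: read(P0, v0) -> 46. No state change.
Op 3: read(P0, v0) -> 46. No state change.
Op 4: read(P0, v1) -> 50. No state change.
Op 5: read(P1, v0) -> 46. No state change.
Op 6: write(P0, v0, 132). refcount(pp0)=2>1 -> COPY to pp2. 3 ppages; refcounts: pp0:1 pp1:2 pp2:1
Op 7: write(P0, v1, 154). refcount(pp1)=2>1 -> COPY to pp3. 4 ppages; refcounts: pp0:1 pp1:1 pp2:1 pp3:1
Op 8: read(P0, v0) -> 132. No state change.

Answer: 4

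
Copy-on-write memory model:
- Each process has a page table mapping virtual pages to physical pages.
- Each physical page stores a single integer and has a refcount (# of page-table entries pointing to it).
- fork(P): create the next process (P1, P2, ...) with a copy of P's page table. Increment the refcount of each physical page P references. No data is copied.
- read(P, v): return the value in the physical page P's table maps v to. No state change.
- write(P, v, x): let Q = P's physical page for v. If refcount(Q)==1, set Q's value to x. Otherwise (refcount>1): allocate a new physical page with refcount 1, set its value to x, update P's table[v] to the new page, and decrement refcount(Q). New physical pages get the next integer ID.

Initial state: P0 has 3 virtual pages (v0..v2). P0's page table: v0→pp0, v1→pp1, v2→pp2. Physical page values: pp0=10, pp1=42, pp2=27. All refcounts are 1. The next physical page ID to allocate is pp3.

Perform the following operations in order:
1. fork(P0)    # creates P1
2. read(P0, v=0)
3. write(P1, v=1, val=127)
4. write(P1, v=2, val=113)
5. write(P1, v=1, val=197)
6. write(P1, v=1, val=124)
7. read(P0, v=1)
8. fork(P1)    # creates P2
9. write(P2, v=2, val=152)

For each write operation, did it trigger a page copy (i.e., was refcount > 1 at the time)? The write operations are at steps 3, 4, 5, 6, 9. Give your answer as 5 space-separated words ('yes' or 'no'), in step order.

Op 1: fork(P0) -> P1. 3 ppages; refcounts: pp0:2 pp1:2 pp2:2
Op 2: read(P0, v0) -> 10. No state change.
Op 3: write(P1, v1, 127). refcount(pp1)=2>1 -> COPY to pp3. 4 ppages; refcounts: pp0:2 pp1:1 pp2:2 pp3:1
Op 4: write(P1, v2, 113). refcount(pp2)=2>1 -> COPY to pp4. 5 ppages; refcounts: pp0:2 pp1:1 pp2:1 pp3:1 pp4:1
Op 5: write(P1, v1, 197). refcount(pp3)=1 -> write in place. 5 ppages; refcounts: pp0:2 pp1:1 pp2:1 pp3:1 pp4:1
Op 6: write(P1, v1, 124). refcount(pp3)=1 -> write in place. 5 ppages; refcounts: pp0:2 pp1:1 pp2:1 pp3:1 pp4:1
Op 7: read(P0, v1) -> 42. No state change.
Op 8: fork(P1) -> P2. 5 ppages; refcounts: pp0:3 pp1:1 pp2:1 pp3:2 pp4:2
Op 9: write(P2, v2, 152). refcount(pp4)=2>1 -> COPY to pp5. 6 ppages; refcounts: pp0:3 pp1:1 pp2:1 pp3:2 pp4:1 pp5:1

yes yes no no yes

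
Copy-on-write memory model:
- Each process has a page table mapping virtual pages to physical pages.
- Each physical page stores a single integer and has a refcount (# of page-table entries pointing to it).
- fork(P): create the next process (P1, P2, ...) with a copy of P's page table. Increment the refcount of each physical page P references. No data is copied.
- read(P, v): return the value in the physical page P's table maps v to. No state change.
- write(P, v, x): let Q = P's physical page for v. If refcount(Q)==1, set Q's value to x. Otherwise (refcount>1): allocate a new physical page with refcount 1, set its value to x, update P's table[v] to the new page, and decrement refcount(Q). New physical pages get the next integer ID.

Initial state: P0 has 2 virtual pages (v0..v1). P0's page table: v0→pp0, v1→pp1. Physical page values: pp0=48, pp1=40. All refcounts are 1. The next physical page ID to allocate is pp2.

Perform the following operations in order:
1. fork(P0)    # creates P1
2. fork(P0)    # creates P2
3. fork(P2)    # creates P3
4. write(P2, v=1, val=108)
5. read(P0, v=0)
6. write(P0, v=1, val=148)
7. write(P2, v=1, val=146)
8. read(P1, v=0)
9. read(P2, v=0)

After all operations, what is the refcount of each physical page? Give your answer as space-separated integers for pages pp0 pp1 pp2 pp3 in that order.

Answer: 4 2 1 1

Derivation:
Op 1: fork(P0) -> P1. 2 ppages; refcounts: pp0:2 pp1:2
Op 2: fork(P0) -> P2. 2 ppages; refcounts: pp0:3 pp1:3
Op 3: fork(P2) -> P3. 2 ppages; refcounts: pp0:4 pp1:4
Op 4: write(P2, v1, 108). refcount(pp1)=4>1 -> COPY to pp2. 3 ppages; refcounts: pp0:4 pp1:3 pp2:1
Op 5: read(P0, v0) -> 48. No state change.
Op 6: write(P0, v1, 148). refcount(pp1)=3>1 -> COPY to pp3. 4 ppages; refcounts: pp0:4 pp1:2 pp2:1 pp3:1
Op 7: write(P2, v1, 146). refcount(pp2)=1 -> write in place. 4 ppages; refcounts: pp0:4 pp1:2 pp2:1 pp3:1
Op 8: read(P1, v0) -> 48. No state change.
Op 9: read(P2, v0) -> 48. No state change.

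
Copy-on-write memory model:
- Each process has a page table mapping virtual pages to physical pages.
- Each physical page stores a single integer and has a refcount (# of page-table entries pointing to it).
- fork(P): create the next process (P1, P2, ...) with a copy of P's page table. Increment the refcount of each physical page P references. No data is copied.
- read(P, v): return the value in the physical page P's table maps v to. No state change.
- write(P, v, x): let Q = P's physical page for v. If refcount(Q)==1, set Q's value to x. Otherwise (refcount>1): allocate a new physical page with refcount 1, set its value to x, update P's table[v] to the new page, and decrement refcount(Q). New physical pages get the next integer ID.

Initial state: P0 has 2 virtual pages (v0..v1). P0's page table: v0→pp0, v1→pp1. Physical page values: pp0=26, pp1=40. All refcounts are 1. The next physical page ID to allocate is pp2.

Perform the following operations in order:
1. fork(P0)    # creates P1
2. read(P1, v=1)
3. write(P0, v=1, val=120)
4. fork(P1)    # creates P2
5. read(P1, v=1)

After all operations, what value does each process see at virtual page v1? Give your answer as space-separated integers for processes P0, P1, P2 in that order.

Op 1: fork(P0) -> P1. 2 ppages; refcounts: pp0:2 pp1:2
Op 2: read(P1, v1) -> 40. No state change.
Op 3: write(P0, v1, 120). refcount(pp1)=2>1 -> COPY to pp2. 3 ppages; refcounts: pp0:2 pp1:1 pp2:1
Op 4: fork(P1) -> P2. 3 ppages; refcounts: pp0:3 pp1:2 pp2:1
Op 5: read(P1, v1) -> 40. No state change.
P0: v1 -> pp2 = 120
P1: v1 -> pp1 = 40
P2: v1 -> pp1 = 40

Answer: 120 40 40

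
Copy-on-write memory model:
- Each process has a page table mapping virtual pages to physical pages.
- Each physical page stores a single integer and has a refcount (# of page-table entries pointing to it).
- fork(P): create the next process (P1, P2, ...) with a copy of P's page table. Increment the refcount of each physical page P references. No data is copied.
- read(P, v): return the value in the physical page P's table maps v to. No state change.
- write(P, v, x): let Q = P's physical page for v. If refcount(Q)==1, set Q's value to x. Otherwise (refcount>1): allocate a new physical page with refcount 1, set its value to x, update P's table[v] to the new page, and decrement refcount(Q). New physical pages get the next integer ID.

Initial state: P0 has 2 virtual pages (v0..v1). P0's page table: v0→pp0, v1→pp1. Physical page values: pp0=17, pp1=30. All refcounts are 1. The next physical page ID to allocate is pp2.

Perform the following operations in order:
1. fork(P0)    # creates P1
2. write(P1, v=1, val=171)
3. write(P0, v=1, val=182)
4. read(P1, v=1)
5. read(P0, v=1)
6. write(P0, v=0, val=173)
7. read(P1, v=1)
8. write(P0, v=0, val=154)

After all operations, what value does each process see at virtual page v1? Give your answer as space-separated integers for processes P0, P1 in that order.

Answer: 182 171

Derivation:
Op 1: fork(P0) -> P1. 2 ppages; refcounts: pp0:2 pp1:2
Op 2: write(P1, v1, 171). refcount(pp1)=2>1 -> COPY to pp2. 3 ppages; refcounts: pp0:2 pp1:1 pp2:1
Op 3: write(P0, v1, 182). refcount(pp1)=1 -> write in place. 3 ppages; refcounts: pp0:2 pp1:1 pp2:1
Op 4: read(P1, v1) -> 171. No state change.
Op 5: read(P0, v1) -> 182. No state change.
Op 6: write(P0, v0, 173). refcount(pp0)=2>1 -> COPY to pp3. 4 ppages; refcounts: pp0:1 pp1:1 pp2:1 pp3:1
Op 7: read(P1, v1) -> 171. No state change.
Op 8: write(P0, v0, 154). refcount(pp3)=1 -> write in place. 4 ppages; refcounts: pp0:1 pp1:1 pp2:1 pp3:1
P0: v1 -> pp1 = 182
P1: v1 -> pp2 = 171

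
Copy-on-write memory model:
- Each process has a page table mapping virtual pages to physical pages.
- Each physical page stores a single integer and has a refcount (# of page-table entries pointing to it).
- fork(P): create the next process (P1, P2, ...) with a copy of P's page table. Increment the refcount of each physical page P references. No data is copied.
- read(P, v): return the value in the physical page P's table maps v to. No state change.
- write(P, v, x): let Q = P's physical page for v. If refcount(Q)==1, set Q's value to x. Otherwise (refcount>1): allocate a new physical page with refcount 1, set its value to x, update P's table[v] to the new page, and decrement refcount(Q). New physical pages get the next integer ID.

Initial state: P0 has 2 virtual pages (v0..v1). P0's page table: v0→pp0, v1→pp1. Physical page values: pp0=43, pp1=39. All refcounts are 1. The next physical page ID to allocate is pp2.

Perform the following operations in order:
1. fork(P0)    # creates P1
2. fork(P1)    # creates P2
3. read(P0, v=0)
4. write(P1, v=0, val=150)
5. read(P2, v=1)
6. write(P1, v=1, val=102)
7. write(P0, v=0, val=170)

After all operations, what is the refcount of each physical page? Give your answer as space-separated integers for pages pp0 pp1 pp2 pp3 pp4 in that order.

Op 1: fork(P0) -> P1. 2 ppages; refcounts: pp0:2 pp1:2
Op 2: fork(P1) -> P2. 2 ppages; refcounts: pp0:3 pp1:3
Op 3: read(P0, v0) -> 43. No state change.
Op 4: write(P1, v0, 150). refcount(pp0)=3>1 -> COPY to pp2. 3 ppages; refcounts: pp0:2 pp1:3 pp2:1
Op 5: read(P2, v1) -> 39. No state change.
Op 6: write(P1, v1, 102). refcount(pp1)=3>1 -> COPY to pp3. 4 ppages; refcounts: pp0:2 pp1:2 pp2:1 pp3:1
Op 7: write(P0, v0, 170). refcount(pp0)=2>1 -> COPY to pp4. 5 ppages; refcounts: pp0:1 pp1:2 pp2:1 pp3:1 pp4:1

Answer: 1 2 1 1 1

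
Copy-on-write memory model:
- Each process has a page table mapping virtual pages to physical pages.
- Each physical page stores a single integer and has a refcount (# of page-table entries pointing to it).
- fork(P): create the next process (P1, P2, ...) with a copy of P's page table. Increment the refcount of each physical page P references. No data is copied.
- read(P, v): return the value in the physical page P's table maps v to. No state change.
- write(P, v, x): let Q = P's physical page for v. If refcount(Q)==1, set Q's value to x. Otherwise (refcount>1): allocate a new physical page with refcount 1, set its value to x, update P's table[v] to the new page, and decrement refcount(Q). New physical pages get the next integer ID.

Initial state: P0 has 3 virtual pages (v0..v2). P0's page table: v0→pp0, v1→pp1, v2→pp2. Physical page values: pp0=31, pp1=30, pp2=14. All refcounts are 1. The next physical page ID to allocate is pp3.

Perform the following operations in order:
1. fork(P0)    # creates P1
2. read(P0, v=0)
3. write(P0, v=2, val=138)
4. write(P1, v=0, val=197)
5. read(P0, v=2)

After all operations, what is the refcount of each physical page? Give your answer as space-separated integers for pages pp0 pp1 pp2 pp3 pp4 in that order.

Answer: 1 2 1 1 1

Derivation:
Op 1: fork(P0) -> P1. 3 ppages; refcounts: pp0:2 pp1:2 pp2:2
Op 2: read(P0, v0) -> 31. No state change.
Op 3: write(P0, v2, 138). refcount(pp2)=2>1 -> COPY to pp3. 4 ppages; refcounts: pp0:2 pp1:2 pp2:1 pp3:1
Op 4: write(P1, v0, 197). refcount(pp0)=2>1 -> COPY to pp4. 5 ppages; refcounts: pp0:1 pp1:2 pp2:1 pp3:1 pp4:1
Op 5: read(P0, v2) -> 138. No state change.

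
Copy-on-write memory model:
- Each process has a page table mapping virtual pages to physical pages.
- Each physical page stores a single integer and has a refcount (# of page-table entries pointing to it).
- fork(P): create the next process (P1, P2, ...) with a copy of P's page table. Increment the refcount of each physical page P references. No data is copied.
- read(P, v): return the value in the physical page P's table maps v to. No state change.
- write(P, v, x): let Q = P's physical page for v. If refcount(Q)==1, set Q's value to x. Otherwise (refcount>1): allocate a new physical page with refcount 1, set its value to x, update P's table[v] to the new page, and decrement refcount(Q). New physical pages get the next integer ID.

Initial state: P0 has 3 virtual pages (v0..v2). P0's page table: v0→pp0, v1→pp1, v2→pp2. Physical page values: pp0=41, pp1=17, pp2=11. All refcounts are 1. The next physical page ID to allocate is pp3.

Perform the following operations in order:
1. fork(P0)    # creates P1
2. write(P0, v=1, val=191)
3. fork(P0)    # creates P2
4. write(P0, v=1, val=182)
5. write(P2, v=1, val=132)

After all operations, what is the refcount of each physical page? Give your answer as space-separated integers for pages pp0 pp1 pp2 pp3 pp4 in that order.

Op 1: fork(P0) -> P1. 3 ppages; refcounts: pp0:2 pp1:2 pp2:2
Op 2: write(P0, v1, 191). refcount(pp1)=2>1 -> COPY to pp3. 4 ppages; refcounts: pp0:2 pp1:1 pp2:2 pp3:1
Op 3: fork(P0) -> P2. 4 ppages; refcounts: pp0:3 pp1:1 pp2:3 pp3:2
Op 4: write(P0, v1, 182). refcount(pp3)=2>1 -> COPY to pp4. 5 ppages; refcounts: pp0:3 pp1:1 pp2:3 pp3:1 pp4:1
Op 5: write(P2, v1, 132). refcount(pp3)=1 -> write in place. 5 ppages; refcounts: pp0:3 pp1:1 pp2:3 pp3:1 pp4:1

Answer: 3 1 3 1 1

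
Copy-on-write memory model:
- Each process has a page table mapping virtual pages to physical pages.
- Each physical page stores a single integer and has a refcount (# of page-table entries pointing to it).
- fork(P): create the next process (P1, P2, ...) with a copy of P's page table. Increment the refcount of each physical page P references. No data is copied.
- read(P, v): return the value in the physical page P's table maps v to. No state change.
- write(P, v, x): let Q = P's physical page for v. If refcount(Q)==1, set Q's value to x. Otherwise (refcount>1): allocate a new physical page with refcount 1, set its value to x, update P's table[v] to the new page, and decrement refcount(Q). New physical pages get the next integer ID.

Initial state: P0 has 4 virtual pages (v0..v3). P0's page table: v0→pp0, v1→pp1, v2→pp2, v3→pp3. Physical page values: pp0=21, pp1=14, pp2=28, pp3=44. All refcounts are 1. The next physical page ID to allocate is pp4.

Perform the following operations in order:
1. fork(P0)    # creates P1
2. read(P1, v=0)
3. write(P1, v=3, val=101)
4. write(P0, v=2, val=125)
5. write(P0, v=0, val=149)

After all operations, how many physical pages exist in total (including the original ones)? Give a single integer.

Op 1: fork(P0) -> P1. 4 ppages; refcounts: pp0:2 pp1:2 pp2:2 pp3:2
Op 2: read(P1, v0) -> 21. No state change.
Op 3: write(P1, v3, 101). refcount(pp3)=2>1 -> COPY to pp4. 5 ppages; refcounts: pp0:2 pp1:2 pp2:2 pp3:1 pp4:1
Op 4: write(P0, v2, 125). refcount(pp2)=2>1 -> COPY to pp5. 6 ppages; refcounts: pp0:2 pp1:2 pp2:1 pp3:1 pp4:1 pp5:1
Op 5: write(P0, v0, 149). refcount(pp0)=2>1 -> COPY to pp6. 7 ppages; refcounts: pp0:1 pp1:2 pp2:1 pp3:1 pp4:1 pp5:1 pp6:1

Answer: 7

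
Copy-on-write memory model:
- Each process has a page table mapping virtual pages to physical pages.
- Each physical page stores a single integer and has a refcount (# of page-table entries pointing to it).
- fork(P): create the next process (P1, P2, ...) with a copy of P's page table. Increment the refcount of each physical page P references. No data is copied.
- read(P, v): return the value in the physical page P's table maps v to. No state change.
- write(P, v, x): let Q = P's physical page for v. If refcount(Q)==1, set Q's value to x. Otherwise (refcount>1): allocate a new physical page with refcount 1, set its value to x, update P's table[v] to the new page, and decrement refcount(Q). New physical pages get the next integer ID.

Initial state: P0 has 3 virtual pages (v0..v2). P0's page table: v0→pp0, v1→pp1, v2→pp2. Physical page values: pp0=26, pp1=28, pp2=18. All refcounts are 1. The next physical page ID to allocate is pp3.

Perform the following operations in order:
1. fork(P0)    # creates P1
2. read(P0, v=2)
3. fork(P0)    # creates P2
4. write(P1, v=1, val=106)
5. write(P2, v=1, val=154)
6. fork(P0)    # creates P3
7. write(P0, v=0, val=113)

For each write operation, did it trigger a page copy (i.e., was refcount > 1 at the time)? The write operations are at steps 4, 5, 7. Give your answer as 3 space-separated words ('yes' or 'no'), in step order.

Op 1: fork(P0) -> P1. 3 ppages; refcounts: pp0:2 pp1:2 pp2:2
Op 2: read(P0, v2) -> 18. No state change.
Op 3: fork(P0) -> P2. 3 ppages; refcounts: pp0:3 pp1:3 pp2:3
Op 4: write(P1, v1, 106). refcount(pp1)=3>1 -> COPY to pp3. 4 ppages; refcounts: pp0:3 pp1:2 pp2:3 pp3:1
Op 5: write(P2, v1, 154). refcount(pp1)=2>1 -> COPY to pp4. 5 ppages; refcounts: pp0:3 pp1:1 pp2:3 pp3:1 pp4:1
Op 6: fork(P0) -> P3. 5 ppages; refcounts: pp0:4 pp1:2 pp2:4 pp3:1 pp4:1
Op 7: write(P0, v0, 113). refcount(pp0)=4>1 -> COPY to pp5. 6 ppages; refcounts: pp0:3 pp1:2 pp2:4 pp3:1 pp4:1 pp5:1

yes yes yes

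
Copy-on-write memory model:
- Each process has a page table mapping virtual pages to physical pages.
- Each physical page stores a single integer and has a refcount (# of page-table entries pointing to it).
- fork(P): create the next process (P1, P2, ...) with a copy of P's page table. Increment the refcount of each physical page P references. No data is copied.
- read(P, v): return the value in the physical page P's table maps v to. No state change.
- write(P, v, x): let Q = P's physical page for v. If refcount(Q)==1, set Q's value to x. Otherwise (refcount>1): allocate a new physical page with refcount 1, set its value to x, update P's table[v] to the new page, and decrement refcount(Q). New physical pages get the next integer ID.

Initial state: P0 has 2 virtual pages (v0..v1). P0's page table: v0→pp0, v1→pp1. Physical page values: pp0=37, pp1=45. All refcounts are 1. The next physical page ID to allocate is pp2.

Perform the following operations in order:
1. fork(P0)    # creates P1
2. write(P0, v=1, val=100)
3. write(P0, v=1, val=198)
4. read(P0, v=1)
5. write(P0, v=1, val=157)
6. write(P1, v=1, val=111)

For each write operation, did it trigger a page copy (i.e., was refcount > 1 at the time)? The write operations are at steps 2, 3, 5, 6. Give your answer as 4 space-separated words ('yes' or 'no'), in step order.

Op 1: fork(P0) -> P1. 2 ppages; refcounts: pp0:2 pp1:2
Op 2: write(P0, v1, 100). refcount(pp1)=2>1 -> COPY to pp2. 3 ppages; refcounts: pp0:2 pp1:1 pp2:1
Op 3: write(P0, v1, 198). refcount(pp2)=1 -> write in place. 3 ppages; refcounts: pp0:2 pp1:1 pp2:1
Op 4: read(P0, v1) -> 198. No state change.
Op 5: write(P0, v1, 157). refcount(pp2)=1 -> write in place. 3 ppages; refcounts: pp0:2 pp1:1 pp2:1
Op 6: write(P1, v1, 111). refcount(pp1)=1 -> write in place. 3 ppages; refcounts: pp0:2 pp1:1 pp2:1

yes no no no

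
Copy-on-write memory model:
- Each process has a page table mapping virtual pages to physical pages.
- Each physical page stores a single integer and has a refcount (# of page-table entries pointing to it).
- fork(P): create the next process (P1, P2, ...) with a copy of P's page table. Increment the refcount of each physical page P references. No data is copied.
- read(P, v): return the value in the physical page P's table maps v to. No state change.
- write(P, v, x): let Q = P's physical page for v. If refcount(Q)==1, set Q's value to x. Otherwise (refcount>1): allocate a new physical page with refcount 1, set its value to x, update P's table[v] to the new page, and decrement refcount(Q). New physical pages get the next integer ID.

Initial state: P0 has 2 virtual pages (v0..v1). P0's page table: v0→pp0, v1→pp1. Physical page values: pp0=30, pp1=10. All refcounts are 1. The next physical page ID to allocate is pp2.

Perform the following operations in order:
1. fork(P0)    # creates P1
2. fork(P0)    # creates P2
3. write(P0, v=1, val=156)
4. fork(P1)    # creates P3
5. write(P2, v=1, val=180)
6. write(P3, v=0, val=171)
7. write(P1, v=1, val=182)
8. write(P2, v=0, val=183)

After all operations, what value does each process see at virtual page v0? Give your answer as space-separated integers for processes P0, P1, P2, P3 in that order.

Answer: 30 30 183 171

Derivation:
Op 1: fork(P0) -> P1. 2 ppages; refcounts: pp0:2 pp1:2
Op 2: fork(P0) -> P2. 2 ppages; refcounts: pp0:3 pp1:3
Op 3: write(P0, v1, 156). refcount(pp1)=3>1 -> COPY to pp2. 3 ppages; refcounts: pp0:3 pp1:2 pp2:1
Op 4: fork(P1) -> P3. 3 ppages; refcounts: pp0:4 pp1:3 pp2:1
Op 5: write(P2, v1, 180). refcount(pp1)=3>1 -> COPY to pp3. 4 ppages; refcounts: pp0:4 pp1:2 pp2:1 pp3:1
Op 6: write(P3, v0, 171). refcount(pp0)=4>1 -> COPY to pp4. 5 ppages; refcounts: pp0:3 pp1:2 pp2:1 pp3:1 pp4:1
Op 7: write(P1, v1, 182). refcount(pp1)=2>1 -> COPY to pp5. 6 ppages; refcounts: pp0:3 pp1:1 pp2:1 pp3:1 pp4:1 pp5:1
Op 8: write(P2, v0, 183). refcount(pp0)=3>1 -> COPY to pp6. 7 ppages; refcounts: pp0:2 pp1:1 pp2:1 pp3:1 pp4:1 pp5:1 pp6:1
P0: v0 -> pp0 = 30
P1: v0 -> pp0 = 30
P2: v0 -> pp6 = 183
P3: v0 -> pp4 = 171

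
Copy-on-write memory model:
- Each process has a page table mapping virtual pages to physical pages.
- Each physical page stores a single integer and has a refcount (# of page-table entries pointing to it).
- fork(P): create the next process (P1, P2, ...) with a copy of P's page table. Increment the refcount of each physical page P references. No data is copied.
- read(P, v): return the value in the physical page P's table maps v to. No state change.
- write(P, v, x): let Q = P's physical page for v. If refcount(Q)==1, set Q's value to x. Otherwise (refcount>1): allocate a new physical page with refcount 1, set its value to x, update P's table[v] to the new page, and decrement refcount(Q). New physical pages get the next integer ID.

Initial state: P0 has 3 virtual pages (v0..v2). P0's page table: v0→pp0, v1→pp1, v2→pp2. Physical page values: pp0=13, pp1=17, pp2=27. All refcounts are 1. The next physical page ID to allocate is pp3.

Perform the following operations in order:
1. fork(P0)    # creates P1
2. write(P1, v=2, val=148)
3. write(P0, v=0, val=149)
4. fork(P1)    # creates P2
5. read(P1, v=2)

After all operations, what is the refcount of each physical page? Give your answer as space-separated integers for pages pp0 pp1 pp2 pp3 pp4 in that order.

Answer: 2 3 1 2 1

Derivation:
Op 1: fork(P0) -> P1. 3 ppages; refcounts: pp0:2 pp1:2 pp2:2
Op 2: write(P1, v2, 148). refcount(pp2)=2>1 -> COPY to pp3. 4 ppages; refcounts: pp0:2 pp1:2 pp2:1 pp3:1
Op 3: write(P0, v0, 149). refcount(pp0)=2>1 -> COPY to pp4. 5 ppages; refcounts: pp0:1 pp1:2 pp2:1 pp3:1 pp4:1
Op 4: fork(P1) -> P2. 5 ppages; refcounts: pp0:2 pp1:3 pp2:1 pp3:2 pp4:1
Op 5: read(P1, v2) -> 148. No state change.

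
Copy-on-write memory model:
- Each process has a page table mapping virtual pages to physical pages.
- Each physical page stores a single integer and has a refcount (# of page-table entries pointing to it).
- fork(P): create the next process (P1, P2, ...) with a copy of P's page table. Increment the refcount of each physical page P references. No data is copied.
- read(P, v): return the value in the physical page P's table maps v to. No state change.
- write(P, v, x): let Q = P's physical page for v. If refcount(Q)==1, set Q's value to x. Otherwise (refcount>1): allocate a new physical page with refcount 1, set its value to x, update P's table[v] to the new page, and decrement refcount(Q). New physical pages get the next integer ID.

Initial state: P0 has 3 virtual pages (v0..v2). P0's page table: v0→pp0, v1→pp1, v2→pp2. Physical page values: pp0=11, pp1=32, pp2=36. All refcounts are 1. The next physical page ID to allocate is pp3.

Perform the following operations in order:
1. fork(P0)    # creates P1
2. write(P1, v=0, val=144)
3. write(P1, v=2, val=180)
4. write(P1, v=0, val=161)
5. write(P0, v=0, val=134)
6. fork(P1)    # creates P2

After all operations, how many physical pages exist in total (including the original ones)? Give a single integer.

Op 1: fork(P0) -> P1. 3 ppages; refcounts: pp0:2 pp1:2 pp2:2
Op 2: write(P1, v0, 144). refcount(pp0)=2>1 -> COPY to pp3. 4 ppages; refcounts: pp0:1 pp1:2 pp2:2 pp3:1
Op 3: write(P1, v2, 180). refcount(pp2)=2>1 -> COPY to pp4. 5 ppages; refcounts: pp0:1 pp1:2 pp2:1 pp3:1 pp4:1
Op 4: write(P1, v0, 161). refcount(pp3)=1 -> write in place. 5 ppages; refcounts: pp0:1 pp1:2 pp2:1 pp3:1 pp4:1
Op 5: write(P0, v0, 134). refcount(pp0)=1 -> write in place. 5 ppages; refcounts: pp0:1 pp1:2 pp2:1 pp3:1 pp4:1
Op 6: fork(P1) -> P2. 5 ppages; refcounts: pp0:1 pp1:3 pp2:1 pp3:2 pp4:2

Answer: 5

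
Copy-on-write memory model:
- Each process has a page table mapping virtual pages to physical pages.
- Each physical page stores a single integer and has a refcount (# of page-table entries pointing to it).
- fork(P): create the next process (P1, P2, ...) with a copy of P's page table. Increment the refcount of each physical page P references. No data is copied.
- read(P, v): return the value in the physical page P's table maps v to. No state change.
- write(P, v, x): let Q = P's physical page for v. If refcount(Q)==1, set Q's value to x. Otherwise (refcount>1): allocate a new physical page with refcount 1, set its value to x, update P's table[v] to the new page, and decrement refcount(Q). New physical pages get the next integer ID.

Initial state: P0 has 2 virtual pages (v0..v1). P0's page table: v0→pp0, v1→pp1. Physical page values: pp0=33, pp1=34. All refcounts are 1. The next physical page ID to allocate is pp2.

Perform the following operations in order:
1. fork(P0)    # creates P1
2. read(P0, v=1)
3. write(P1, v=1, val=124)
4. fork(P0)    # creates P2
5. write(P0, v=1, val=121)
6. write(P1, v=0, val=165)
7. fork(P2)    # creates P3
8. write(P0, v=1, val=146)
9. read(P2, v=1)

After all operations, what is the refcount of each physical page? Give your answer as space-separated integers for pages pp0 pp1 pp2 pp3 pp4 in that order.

Op 1: fork(P0) -> P1. 2 ppages; refcounts: pp0:2 pp1:2
Op 2: read(P0, v1) -> 34. No state change.
Op 3: write(P1, v1, 124). refcount(pp1)=2>1 -> COPY to pp2. 3 ppages; refcounts: pp0:2 pp1:1 pp2:1
Op 4: fork(P0) -> P2. 3 ppages; refcounts: pp0:3 pp1:2 pp2:1
Op 5: write(P0, v1, 121). refcount(pp1)=2>1 -> COPY to pp3. 4 ppages; refcounts: pp0:3 pp1:1 pp2:1 pp3:1
Op 6: write(P1, v0, 165). refcount(pp0)=3>1 -> COPY to pp4. 5 ppages; refcounts: pp0:2 pp1:1 pp2:1 pp3:1 pp4:1
Op 7: fork(P2) -> P3. 5 ppages; refcounts: pp0:3 pp1:2 pp2:1 pp3:1 pp4:1
Op 8: write(P0, v1, 146). refcount(pp3)=1 -> write in place. 5 ppages; refcounts: pp0:3 pp1:2 pp2:1 pp3:1 pp4:1
Op 9: read(P2, v1) -> 34. No state change.

Answer: 3 2 1 1 1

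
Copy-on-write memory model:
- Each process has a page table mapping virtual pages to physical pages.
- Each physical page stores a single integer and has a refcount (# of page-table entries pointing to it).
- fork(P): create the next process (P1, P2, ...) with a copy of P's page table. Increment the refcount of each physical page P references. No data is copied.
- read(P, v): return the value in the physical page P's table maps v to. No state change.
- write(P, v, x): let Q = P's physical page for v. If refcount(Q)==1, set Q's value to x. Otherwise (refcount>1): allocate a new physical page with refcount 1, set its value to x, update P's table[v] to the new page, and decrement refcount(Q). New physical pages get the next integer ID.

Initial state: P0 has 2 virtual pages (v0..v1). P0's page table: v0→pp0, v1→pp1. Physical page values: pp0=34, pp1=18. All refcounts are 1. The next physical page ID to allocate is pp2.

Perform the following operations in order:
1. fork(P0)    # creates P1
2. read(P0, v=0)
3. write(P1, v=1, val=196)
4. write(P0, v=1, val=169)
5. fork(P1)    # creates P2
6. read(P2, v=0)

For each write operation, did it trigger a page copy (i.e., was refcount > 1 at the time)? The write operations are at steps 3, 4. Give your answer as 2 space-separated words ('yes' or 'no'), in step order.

Op 1: fork(P0) -> P1. 2 ppages; refcounts: pp0:2 pp1:2
Op 2: read(P0, v0) -> 34. No state change.
Op 3: write(P1, v1, 196). refcount(pp1)=2>1 -> COPY to pp2. 3 ppages; refcounts: pp0:2 pp1:1 pp2:1
Op 4: write(P0, v1, 169). refcount(pp1)=1 -> write in place. 3 ppages; refcounts: pp0:2 pp1:1 pp2:1
Op 5: fork(P1) -> P2. 3 ppages; refcounts: pp0:3 pp1:1 pp2:2
Op 6: read(P2, v0) -> 34. No state change.

yes no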